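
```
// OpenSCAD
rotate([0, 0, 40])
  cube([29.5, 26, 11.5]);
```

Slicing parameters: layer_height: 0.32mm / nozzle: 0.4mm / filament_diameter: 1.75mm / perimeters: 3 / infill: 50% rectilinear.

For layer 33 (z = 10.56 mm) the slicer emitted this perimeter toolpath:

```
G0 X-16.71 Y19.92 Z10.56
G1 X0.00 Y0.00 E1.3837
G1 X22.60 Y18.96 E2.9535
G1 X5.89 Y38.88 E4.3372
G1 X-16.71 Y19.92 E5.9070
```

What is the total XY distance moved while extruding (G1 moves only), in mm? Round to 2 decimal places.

Sum the Euclidean lengths of each G1 segment: total = 111.00 mm.

111.00 mm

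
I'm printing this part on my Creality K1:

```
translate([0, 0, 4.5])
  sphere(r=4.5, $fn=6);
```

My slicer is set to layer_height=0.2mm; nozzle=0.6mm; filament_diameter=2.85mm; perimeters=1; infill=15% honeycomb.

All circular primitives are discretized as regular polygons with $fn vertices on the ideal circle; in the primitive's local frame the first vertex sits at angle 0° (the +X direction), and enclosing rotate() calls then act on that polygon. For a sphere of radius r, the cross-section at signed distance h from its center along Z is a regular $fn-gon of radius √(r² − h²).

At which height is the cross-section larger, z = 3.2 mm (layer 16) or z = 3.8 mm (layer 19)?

layer 19 (z = 3.8 mm)

Layer 16 (z = 3.2): the sphere: section is a regular 6-gon, circumradius = √(r²−h²) = √(4.5²−1.3²) = 4.308 (area = (6/2)·4.308²·sin(360°/6) = 48.22 mm²). So its area = 48.22 mm². Layer 19 (z = 3.8): the r=4.5 sphere slices to a regular 6-gon of circumradius 4.445 (√(r²−h²) with h=0.7 from center) (area = (6/2)·4.445²·sin(360°/6) = 51.34 mm²). So its area = 51.34 mm². Layer 19 is larger (51.34 vs 48.22 mm²).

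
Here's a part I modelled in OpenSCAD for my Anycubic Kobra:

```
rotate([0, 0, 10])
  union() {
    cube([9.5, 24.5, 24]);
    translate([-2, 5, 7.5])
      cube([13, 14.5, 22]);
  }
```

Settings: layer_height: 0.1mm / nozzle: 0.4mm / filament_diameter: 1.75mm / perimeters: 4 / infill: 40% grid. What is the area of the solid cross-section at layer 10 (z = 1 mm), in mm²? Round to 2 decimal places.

232.75 mm²

At z = 1 mm: the cube is present — its section is the full 9.5×24.5 rectangle (area 232.75 mm²); the cube at (-2, 5) is not intersected at this z (z outside [7.5, 29.5]); Combining (union): only the 9.5×24.5 cube is present, so the union is just that shape — area = 232.75 mm²; (rotated 10° about Z; rotation is an isometry so areas/perimeters/island counts are preserved). Overall, the cross-section is a single solid region. Net area = 232.75 mm².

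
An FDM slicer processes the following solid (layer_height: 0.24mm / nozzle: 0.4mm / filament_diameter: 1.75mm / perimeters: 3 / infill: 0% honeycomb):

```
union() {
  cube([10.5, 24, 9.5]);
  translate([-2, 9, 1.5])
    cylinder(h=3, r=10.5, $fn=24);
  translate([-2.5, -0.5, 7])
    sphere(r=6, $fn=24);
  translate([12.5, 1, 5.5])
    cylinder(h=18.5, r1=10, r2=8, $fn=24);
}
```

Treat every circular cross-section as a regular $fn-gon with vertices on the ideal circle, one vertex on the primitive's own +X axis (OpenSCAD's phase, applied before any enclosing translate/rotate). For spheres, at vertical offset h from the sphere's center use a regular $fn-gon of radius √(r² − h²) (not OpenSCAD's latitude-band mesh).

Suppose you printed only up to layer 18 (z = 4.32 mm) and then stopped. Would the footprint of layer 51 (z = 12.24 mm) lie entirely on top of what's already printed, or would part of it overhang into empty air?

Compare the two slices. At z = 4.32: the cube is present — its section is the full 10.5×24 rectangle (area 252.00 mm²); the cylinder at (-2, 9): section is a regular 24-gon, circumradius r=10.5 (area = (24/2)·10.500²·sin(360°/24) = 342.42 mm²); the sphere at (-2.5, -0.5): section is a regular 24-gon, circumradius = √(r²−h²) = √(6²−2.68²) = 5.368 (area = (24/2)·5.368²·sin(360°/24) = 89.50 mm²); the cone at (12.5, 1) is absent (z outside [5.5, 24]); Merging all regions: the regions partially overlap — summed areas 683.92 mm² minus the doubly-counted overlap 176.90 mm² gives 507.02 mm² — area = 507.02 mm². At z = 12.24: the cube does not reach this height (z outside [0, 9.5]); the cylinder at (-2, 9) does not reach this height (z outside [1.5, 4.5]); the r=6 sphere at (-2.5, -0.5) slices to a regular 24-gon of circumradius 2.923 (√(r²−h²) with h=5.24 from center) (area = (24/2)·2.923²·sin(360°/24) = 26.53 mm²); the cone at (12.5, 1): at t=0.364 of its height the radius interpolates to r₁+(r₂−r₁)t = 9.271, giving a regular 24-gon of that circumradius (area = (24/2)·9.271²·sin(360°/24) = 266.97 mm²); Taking the union: the 2 present regions are separate (no shared area or edge), so areas and boundary lengths simply add and each stays a separate island — area = 293.50 mm². Checking containment: at z = 12.24 the cross-section extends beyond the z = 4.32 cross-section by about 211.30 mm².

part overhangs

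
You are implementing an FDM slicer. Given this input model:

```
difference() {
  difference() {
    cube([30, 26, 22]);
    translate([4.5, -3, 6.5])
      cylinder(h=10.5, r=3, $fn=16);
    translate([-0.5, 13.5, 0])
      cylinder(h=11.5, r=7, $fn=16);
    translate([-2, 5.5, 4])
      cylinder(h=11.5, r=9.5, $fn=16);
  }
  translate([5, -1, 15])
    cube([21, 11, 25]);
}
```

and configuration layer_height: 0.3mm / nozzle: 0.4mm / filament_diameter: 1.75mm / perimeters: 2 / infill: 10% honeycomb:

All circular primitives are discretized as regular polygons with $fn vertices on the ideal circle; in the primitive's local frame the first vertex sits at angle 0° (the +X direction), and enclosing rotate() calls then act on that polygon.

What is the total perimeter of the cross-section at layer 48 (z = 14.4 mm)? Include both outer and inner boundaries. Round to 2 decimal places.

At z = 14.4 mm: the cube is present — its section is the full 30×26 rectangle (perimeter 112.00 mm); the r=3 cylinder at (4.5, -3) contributes a regular 16-gon of circumradius 3 (perimeter = 2·16·3.000·sin(180°/16) = 18.73 mm); the cylinder at (-0.5, 13.5) is absent (z outside [0, 11.5]); the r=9.5 cylinder at (-2, 5.5) gives a regular 16-gon of circumradius 9.5 (constant along its height) (perimeter = 2·16·9.500·sin(180°/16) = 59.31 mm); Subtracting the remaining from the first: starting from the 30×26 cube, the r=3 cylinder at (4.5, -3) misses the remaining region (no effect); the r=9.5 cylinder at (-2, 5.5) partially overlaps it — only the 87.90 mm² overlap (of its 276.30 mm²) is removed, clipping the outline — boundary = 110.60 mm; the cube at (5, -1) does not reach this height (z outside [15, 40]); Taking the first minus the rest: none of the subtracted shapes is present at this height, so the result so far is unchanged — boundary = 110.60 mm. Overall, the cross-section is a single solid region. Total boundary length (outer) = 110.60 mm.

110.60 mm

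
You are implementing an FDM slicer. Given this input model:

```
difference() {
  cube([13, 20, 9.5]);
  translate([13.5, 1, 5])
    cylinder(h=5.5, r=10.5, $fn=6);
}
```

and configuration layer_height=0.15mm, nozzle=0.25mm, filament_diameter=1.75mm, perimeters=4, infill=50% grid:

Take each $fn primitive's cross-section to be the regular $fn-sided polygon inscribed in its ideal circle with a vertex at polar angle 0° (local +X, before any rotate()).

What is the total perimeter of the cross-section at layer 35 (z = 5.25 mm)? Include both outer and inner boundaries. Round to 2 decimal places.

At z = 5.25 mm: the cube is present — its section is the full 13×20 rectangle (perimeter 66.00 mm); the cylinder at (13.5, 1): section is a regular 6-gon, circumradius r=10.5 (perimeter = 2·6·10.500·sin(180°/6) = 63.00 mm); After the difference (first − rest): starting from the 13×20 cube, the r=10.5 cylinder at (13.5, 1) partially overlaps it — only the 76.77 mm² overlap (of its 286.44 mm²) is removed, clipping the outline — boundary = 62.89 mm. Overall, the cross-section is a single solid region. Total boundary length (outer) = 62.89 mm.

62.89 mm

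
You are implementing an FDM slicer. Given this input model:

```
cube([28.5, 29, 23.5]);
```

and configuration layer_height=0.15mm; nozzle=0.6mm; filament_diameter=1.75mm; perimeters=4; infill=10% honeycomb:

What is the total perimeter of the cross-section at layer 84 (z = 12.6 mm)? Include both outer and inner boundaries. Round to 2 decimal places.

At z = 12.6 mm: the cube (footprint 28.5×29) is included at this height (perimeter 115.00 mm). Overall, the cross-section is a single solid region. Total boundary length (outer) = 115.00 mm.

115.00 mm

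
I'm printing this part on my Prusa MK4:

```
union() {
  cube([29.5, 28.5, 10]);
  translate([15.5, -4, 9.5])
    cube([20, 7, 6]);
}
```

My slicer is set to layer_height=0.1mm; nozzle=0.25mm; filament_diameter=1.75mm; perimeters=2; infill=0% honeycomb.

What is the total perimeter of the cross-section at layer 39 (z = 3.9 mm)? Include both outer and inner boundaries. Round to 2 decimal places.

116.00 mm

At z = 3.9 mm: the 29.5×28.5 cube contributes its full rectangle (perimeter 116.00 mm); the cube at (15.5, -4) is not intersected at this z (z outside [9.5, 15.5]); Combining (union): only the 29.5×28.5 cube is present, so the union is just that shape — boundary = 116.00 mm. Overall, the cross-section is a single solid region. Total boundary length (outer) = 116.00 mm.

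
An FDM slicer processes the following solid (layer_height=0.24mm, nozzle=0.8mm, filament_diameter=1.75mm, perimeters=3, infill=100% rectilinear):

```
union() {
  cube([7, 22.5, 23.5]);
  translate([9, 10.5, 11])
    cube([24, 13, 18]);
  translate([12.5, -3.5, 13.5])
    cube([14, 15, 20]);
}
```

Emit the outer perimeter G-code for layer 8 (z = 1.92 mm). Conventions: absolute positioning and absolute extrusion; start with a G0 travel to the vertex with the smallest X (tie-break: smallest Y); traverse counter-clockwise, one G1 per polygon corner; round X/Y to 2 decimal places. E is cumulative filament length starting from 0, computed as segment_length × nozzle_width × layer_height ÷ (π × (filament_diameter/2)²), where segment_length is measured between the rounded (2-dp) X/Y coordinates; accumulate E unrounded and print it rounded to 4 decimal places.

At z = 1.92 mm: the 7×22.5 cube contributes its full rectangle; the cube at (9, 10.5) is not intersected at this z (z outside [11, 29]); the cube at (12.5, -3.5) is not intersected at this z (z outside [13.5, 33.5]); Taking the union: only the 7×22.5 cube is present, so the union is just that shape — 1 connected region. The outline is a single polygon with 4 vertices. Extrusion per mm of travel: 0.8 × 0.24 / (π × 0.875²) = 0.079824. Accumulating E over each segment gives final E = 4.7096.

G0 X0.00 Y0.00 Z1.92
G1 X7.00 Y0.00 E0.5588
G1 X7.00 Y22.50 E2.3548
G1 X0.00 Y22.50 E2.9136
G1 X0.00 Y0.00 E4.7096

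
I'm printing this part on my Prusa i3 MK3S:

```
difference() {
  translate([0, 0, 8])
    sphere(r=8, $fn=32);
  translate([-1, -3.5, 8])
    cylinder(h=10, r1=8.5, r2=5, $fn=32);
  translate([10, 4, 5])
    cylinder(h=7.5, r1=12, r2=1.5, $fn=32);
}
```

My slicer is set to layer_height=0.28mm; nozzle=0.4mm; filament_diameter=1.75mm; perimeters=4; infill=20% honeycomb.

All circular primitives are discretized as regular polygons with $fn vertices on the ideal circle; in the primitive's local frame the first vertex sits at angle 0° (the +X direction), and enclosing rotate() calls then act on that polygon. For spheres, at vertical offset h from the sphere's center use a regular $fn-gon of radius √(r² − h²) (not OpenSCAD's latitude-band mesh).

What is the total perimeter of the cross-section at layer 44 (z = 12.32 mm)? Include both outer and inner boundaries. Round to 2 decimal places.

At z = 12.32 mm: the sphere: section is a regular 32-gon, circumradius = √(r²−h²) = √(8²−4.32²) = 6.733 (perimeter = 2·32·6.733·sin(180°/32) = 42.24 mm); the cone at (-1, -3.5) contributes a regular 32-gon of circumradius 6.988 (interpolated between r1=8.5 and r2=5 at t=0.432) (perimeter = 2·32·6.988·sin(180°/32) = 43.84 mm); the cone at (10, 4) (r1=12→r2=1.5) has section circumradius 1.752 here — a regular 32-gon (perimeter = 2·32·1.752·sin(180°/32) = 10.99 mm); Subtracting the remaining from the first: starting from the r=8 sphere, the cone at (-1, -3.5) partially overlaps it — only the 97.65 mm² overlap (of its 152.43 mm²) is removed, clipping the outline; the cone at (10, 4) misses the remaining region (no effect) — boundary = 40.98 mm. Overall, the cross-section is a single solid region. Total boundary length (outer) = 40.98 mm.

40.98 mm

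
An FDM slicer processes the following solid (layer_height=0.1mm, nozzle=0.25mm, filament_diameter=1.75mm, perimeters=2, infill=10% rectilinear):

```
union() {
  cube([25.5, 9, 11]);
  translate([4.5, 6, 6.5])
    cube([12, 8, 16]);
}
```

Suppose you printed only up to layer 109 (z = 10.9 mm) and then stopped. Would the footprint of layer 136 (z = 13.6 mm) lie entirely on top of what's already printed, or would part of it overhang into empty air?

entirely on top

Compare the two slices. At z = 10.9: the cube is present — its section is the full 25.5×9 rectangle (area 229.50 mm²); the 12×8 cube at (4.5, 6) contributes its full rectangle (area 96.00 mm²); Taking the union: the regions partially overlap — summed areas 325.50 mm² minus the doubly-counted overlap 36.00 mm² gives 289.50 mm² — area = 289.50 mm². At z = 13.6: the cube is absent (z outside [0, 11]); the cube at (4.5, 6) is present — its section is the full 12×8 rectangle (area 96.00 mm²); Merging all regions: only the 12×8 cube at (4.5, 6) is present, so the union is just that shape — area = 96.00 mm². Checking containment: the cross-section at z = 13.6 is a subset of the cross-section at z = 10.9.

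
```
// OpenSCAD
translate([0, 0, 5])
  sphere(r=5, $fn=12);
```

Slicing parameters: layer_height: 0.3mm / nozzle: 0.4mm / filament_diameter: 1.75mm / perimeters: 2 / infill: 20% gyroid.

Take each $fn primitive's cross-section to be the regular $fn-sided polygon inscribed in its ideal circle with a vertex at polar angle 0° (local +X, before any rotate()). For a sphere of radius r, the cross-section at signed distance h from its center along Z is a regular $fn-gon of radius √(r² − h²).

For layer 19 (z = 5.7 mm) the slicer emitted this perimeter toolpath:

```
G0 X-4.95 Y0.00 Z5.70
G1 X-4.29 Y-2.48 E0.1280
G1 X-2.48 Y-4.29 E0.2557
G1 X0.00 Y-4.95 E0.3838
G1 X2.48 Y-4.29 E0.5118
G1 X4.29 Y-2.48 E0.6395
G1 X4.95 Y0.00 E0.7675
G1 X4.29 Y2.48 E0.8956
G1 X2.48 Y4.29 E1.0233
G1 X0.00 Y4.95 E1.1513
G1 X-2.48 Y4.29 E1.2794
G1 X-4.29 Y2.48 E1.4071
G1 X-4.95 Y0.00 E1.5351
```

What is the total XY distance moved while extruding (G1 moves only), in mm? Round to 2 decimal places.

30.77 mm

Sum the Euclidean lengths of each G1 segment: total = 30.77 mm.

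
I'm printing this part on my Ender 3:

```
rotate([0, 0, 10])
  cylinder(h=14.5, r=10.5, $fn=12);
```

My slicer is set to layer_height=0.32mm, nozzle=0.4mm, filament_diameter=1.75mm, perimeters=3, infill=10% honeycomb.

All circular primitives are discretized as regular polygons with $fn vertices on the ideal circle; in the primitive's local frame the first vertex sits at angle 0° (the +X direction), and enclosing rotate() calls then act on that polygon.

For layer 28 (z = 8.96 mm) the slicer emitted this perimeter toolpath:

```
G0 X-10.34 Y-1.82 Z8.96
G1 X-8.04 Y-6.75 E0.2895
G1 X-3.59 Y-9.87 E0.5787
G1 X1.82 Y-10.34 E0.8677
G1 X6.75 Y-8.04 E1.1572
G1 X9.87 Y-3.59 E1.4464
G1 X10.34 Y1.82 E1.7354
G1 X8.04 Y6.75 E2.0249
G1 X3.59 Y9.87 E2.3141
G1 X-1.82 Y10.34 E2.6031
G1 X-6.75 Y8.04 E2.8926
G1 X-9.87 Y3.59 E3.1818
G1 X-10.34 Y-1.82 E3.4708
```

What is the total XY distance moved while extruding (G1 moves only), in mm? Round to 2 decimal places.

Sum the Euclidean lengths of each G1 segment: total = 65.22 mm.

65.22 mm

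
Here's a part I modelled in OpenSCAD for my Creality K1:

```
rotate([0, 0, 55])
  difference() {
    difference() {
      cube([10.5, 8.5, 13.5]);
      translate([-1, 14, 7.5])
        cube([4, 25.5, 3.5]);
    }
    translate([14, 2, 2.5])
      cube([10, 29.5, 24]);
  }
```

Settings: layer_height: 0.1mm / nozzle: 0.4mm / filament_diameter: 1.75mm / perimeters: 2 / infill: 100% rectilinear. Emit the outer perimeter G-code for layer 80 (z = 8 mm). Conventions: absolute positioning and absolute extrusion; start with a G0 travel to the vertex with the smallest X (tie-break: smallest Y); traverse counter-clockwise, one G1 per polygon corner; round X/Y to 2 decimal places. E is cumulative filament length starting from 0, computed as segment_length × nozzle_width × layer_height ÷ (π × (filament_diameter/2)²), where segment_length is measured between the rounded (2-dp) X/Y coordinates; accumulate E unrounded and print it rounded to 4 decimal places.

G0 X-6.96 Y4.88 Z8.00
G1 X0.00 Y0.00 E0.1414
G1 X6.02 Y8.60 E0.3159
G1 X-0.94 Y13.48 E0.4573
G1 X-6.96 Y4.88 E0.6319

At z = 8 mm: the cube (footprint 10.5×8.5) is included at this height; the cube at (-1, 14) (footprint 4×25.5) is included at this height; After the difference (first − rest): starting from the 10.5×8.5 cube, the 4×25.5 cube at (-1, 14) misses the remaining region (no effect) — 1 connected region; the 10×29.5 cube at (14, 2) contributes its full rectangle; Taking the first minus the rest: starting from that combined region, the 10×29.5 cube at (14, 2) misses the remaining region (no effect) — 1 connected region; (rotated 55° about Z; rotation is an isometry so areas/perimeters/island counts are preserved). The outline is a single polygon with 4 vertices. Extrusion per mm of travel: 0.4 × 0.1 / (π × 0.875²) = 0.016630. Accumulating E over each segment gives final E = 0.6319.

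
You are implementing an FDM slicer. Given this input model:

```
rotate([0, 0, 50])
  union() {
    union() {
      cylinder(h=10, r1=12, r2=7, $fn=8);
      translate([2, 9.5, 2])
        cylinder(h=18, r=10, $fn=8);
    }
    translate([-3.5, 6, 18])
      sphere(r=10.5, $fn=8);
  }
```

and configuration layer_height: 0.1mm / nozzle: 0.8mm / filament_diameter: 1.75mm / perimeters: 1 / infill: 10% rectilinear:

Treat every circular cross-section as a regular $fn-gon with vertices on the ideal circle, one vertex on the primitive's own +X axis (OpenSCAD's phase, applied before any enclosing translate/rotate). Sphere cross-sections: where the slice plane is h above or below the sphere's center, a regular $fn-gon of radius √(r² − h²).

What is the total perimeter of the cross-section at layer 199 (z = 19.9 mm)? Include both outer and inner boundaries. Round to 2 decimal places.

76.01 mm

At z = 19.9 mm: the cone is absent (z outside [0, 10]); the r=10 cylinder at (2, 9.5) gives a regular 8-gon of circumradius 10 (constant along its height) (perimeter = 2·8·10.000·sin(180°/8) = 61.23 mm); Taking the union: only the r=10 cylinder at (2, 9.5) is present, so the union is just that shape — boundary = 61.23 mm; the r=10.5 sphere at (-3.5, 6) slices to a regular 8-gon of circumradius 10.327 (√(r²−h²) with h=1.9 from center) (perimeter = 2·8·10.327·sin(180°/8) = 63.23 mm); Combining (union): the regions partially overlap (shared area 168.72 mm²), so the edge portions inside another operand are dropped and the merged outline is re-measured after clipping — boundary = 76.01 mm; (whole slice rotated 50° about Z — lengths, areas and connectivity unchanged). Overall, the cross-section is a single solid region. Total boundary length (outer) = 76.01 mm.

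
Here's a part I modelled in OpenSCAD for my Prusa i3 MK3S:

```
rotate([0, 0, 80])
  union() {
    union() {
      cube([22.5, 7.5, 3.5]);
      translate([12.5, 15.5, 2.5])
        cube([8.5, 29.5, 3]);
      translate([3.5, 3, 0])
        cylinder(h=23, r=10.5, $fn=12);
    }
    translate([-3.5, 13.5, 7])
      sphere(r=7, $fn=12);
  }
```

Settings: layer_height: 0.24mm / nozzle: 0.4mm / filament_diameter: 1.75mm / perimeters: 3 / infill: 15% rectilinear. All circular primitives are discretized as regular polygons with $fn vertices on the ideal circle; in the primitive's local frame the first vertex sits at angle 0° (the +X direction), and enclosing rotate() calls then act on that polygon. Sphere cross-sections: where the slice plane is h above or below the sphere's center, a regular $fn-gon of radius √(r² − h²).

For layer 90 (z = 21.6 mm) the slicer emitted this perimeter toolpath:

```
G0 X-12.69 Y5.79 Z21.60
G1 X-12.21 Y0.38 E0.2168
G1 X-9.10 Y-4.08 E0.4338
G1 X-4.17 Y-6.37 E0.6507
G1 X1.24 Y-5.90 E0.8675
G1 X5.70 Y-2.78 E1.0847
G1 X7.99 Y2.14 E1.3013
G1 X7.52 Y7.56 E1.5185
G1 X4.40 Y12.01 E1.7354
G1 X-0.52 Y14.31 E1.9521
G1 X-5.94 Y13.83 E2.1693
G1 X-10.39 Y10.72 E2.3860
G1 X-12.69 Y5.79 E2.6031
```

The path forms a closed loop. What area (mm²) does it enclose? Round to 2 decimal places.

330.74 mm²

Apply the shoelace formula to the sequence of (X, Y) vertices; enclosed area = 330.74 mm².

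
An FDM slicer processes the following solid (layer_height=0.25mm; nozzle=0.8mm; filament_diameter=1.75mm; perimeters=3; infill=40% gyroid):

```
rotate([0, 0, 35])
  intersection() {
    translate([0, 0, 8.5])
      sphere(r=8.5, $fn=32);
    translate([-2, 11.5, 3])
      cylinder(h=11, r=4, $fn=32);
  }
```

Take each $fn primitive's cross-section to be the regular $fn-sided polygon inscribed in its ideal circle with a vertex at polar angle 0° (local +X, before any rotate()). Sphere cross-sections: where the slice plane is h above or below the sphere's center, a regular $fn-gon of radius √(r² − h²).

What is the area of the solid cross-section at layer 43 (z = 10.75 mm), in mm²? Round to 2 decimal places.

At z = 10.75 mm: the sphere: section is a regular 32-gon, circumradius = √(r²−h²) = √(8.5²−2.25²) = 8.197 (area = (32/2)·8.197²·sin(360°/32) = 209.72 mm²); the r=4 cylinder at (-2, 11.5) gives a regular 32-gon of circumradius 4 (constant along its height) (area = (32/2)·4.000²·sin(360°/32) = 49.94 mm²); After intersecting: the r=4 cylinder at (-2, 11.5) partially overlaps the r=8.5 sphere; clipping to the common part keeps 1.03 mm² — area = 1.03 mm²; (whole slice rotated 35° about Z — lengths, areas and connectivity unchanged). Overall, the cross-section is a single solid region. Net area = 1.03 mm².

1.03 mm²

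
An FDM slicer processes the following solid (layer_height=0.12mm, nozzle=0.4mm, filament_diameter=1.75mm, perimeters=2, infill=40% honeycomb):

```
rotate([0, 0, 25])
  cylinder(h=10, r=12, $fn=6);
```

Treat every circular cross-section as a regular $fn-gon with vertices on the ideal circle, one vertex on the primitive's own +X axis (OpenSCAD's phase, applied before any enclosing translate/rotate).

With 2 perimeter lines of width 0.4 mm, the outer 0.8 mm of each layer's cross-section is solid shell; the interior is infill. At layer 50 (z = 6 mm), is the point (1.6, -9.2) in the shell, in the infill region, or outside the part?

At z = 6 mm: the r=12 cylinder contributes a regular 6-gon of circumradius 12; (whole slice rotated 25° about Z — lengths, areas and connectivity unchanged). Overall, the cross-section is a single solid region. Undo the 25° rotation: the query point maps to (-2.438, -9.014) in the un-rotated model frame. The nearest boundary edge runs (-6.00, -10.39)→(6.00, -10.39); distance from the point to it = 1.38 mm. The point is inside the cross-section and 1.38 mm from the nearest boundary — more than the 0.8 mm shell width (2 × 0.4), so it's in the infill interior.

infill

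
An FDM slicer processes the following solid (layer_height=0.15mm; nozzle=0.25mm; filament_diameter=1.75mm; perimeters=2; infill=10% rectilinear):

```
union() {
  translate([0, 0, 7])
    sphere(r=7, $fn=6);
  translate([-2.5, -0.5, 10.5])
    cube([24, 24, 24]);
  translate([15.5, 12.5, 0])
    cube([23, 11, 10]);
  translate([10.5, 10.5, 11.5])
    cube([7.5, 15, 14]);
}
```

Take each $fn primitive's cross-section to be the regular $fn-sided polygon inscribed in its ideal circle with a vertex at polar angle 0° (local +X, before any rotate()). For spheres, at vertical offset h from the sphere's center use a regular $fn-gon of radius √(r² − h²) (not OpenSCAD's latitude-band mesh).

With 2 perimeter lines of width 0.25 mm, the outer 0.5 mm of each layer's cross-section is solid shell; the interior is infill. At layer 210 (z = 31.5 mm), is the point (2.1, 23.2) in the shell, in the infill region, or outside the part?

At z = 31.5 mm: the sphere does not reach this height (|z−center|=24.500 > r=7); the cube at (-2.5, -0.5) is present — its section is the full 24×24 rectangle; the cube at (15.5, 12.5) is not intersected at this z (z outside [0, 10]); the cube at (10.5, 10.5) is absent (z outside [11.5, 25.5]); Merging all regions: only the 24×24 cube at (-2.5, -0.5) is present, so the union is just that shape — 1 connected region. Overall, the cross-section is a single solid region. The nearest boundary edge runs (21.50, 23.50)→(-2.50, 23.50); distance from the point to it = 0.30 mm. The point is inside the cross-section, 0.30 mm from the nearest boundary — within the 0.5 mm shell band (2 × 0.25).

shell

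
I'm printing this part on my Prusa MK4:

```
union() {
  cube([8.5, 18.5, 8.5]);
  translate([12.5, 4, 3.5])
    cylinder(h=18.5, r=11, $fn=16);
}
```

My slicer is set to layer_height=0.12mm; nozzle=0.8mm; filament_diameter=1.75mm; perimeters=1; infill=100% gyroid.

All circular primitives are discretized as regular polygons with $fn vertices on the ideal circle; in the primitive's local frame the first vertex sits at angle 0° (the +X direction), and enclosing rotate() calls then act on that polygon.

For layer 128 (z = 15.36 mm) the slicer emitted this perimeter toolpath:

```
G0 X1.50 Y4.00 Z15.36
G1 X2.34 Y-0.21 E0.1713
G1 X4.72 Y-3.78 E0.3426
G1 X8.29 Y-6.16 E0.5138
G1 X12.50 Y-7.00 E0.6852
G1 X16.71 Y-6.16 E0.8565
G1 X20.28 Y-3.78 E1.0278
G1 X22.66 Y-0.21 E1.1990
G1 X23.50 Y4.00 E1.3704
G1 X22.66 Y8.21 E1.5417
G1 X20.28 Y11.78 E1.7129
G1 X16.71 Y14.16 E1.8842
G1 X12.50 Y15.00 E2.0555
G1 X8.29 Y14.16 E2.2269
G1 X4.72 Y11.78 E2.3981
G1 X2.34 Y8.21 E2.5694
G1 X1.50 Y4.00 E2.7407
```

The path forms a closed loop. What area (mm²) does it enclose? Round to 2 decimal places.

370.40 mm²

Apply the shoelace formula to the sequence of (X, Y) vertices; enclosed area = 370.40 mm².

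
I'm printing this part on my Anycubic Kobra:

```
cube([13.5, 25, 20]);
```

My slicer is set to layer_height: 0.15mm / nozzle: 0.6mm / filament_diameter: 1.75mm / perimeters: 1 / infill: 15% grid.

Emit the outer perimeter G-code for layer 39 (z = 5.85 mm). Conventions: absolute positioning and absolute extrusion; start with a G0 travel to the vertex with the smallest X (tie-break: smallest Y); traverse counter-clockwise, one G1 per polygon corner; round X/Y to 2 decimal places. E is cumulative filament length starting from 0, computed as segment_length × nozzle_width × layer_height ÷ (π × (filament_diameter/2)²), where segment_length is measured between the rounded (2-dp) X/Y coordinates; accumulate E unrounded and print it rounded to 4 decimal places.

G0 X0.00 Y0.00 Z5.85
G1 X13.50 Y0.00 E0.5051
G1 X13.50 Y25.00 E1.4406
G1 X0.00 Y25.00 E1.9457
G1 X0.00 Y0.00 E2.8812

At z = 5.85 mm: the cube (footprint 13.5×25) is included at this height. The outline is a single polygon with 4 vertices. Extrusion per mm of travel: 0.6 × 0.15 / (π × 0.875²) = 0.037418. Accumulating E over each segment gives final E = 2.8812.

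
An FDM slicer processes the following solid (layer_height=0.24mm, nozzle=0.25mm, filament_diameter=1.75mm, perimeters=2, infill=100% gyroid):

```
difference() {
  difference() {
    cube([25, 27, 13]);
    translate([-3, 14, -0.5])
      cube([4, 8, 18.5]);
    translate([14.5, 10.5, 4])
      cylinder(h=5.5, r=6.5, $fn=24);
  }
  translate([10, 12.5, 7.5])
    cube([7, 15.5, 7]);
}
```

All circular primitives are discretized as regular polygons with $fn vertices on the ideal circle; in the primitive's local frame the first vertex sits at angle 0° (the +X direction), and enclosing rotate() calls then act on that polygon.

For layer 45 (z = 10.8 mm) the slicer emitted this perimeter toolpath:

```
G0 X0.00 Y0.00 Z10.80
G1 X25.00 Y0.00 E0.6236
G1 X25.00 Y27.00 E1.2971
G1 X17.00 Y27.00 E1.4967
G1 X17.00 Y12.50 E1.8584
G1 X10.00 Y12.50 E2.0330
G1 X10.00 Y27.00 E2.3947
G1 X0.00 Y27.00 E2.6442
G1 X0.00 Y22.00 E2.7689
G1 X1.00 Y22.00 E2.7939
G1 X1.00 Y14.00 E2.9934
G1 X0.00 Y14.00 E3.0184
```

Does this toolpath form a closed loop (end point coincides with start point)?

no

Start point (G0): (0.00, 0.00). End point (last G1): the path does not return to the start — open.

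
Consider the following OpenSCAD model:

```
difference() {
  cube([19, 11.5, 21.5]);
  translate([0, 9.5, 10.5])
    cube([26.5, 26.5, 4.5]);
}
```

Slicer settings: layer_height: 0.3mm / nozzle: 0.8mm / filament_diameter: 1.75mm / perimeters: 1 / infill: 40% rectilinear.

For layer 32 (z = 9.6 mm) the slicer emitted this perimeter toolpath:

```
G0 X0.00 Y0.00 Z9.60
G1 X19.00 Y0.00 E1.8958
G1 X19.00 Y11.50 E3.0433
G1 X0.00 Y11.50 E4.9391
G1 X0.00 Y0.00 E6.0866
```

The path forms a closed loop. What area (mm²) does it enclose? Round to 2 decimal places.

218.50 mm²

Apply the shoelace formula to the sequence of (X, Y) vertices; enclosed area = 218.50 mm².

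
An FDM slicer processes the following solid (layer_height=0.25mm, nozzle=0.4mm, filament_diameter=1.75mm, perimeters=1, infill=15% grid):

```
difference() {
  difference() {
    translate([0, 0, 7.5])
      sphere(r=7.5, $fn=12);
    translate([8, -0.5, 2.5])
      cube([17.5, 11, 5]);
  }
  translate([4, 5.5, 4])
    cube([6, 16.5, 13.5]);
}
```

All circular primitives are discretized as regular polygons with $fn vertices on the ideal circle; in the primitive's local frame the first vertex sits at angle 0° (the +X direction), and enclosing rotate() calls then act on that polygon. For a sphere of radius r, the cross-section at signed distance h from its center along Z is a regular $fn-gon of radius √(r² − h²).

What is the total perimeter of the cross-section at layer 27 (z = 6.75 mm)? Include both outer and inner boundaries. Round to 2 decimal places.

46.76 mm

At z = 6.75 mm: the r=7.5 sphere contributes a regular 12-gon of circumradius √(7.5²−0.75²) = 7.462 (perimeter = 2·12·7.462·sin(180°/12) = 46.35 mm); the 17.5×11 cube at (8, -0.5) contributes its full rectangle (perimeter 57.00 mm); After the difference (first − rest): starting from the r=7.5 sphere, the 17.5×11 cube at (8, -0.5) misses the remaining region (no effect) — boundary = 46.35 mm; the 6×16.5 cube at (4, 5.5) contributes its full rectangle (perimeter 45.00 mm); Taking the first minus the rest: starting from that combined region, the 6×16.5 cube at (4, 5.5) partially overlaps it — only the 0.24 mm² overlap (of its 99.00 mm²) is removed, clipping the outline — boundary = 46.76 mm. Overall, the cross-section is a single solid region. Total boundary length (outer) = 46.76 mm.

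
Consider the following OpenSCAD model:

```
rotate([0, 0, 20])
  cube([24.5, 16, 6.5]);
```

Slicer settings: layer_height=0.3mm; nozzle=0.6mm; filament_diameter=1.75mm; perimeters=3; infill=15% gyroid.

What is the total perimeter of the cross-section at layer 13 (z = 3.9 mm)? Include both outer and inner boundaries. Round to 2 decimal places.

81.00 mm

At z = 3.9 mm: the cube (footprint 24.5×16) is included at this height (perimeter 81.00 mm); (rotated 20° about Z; rotation is an isometry so areas/perimeters/island counts are preserved). Overall, the cross-section is a single solid region. Total boundary length (outer) = 81.00 mm.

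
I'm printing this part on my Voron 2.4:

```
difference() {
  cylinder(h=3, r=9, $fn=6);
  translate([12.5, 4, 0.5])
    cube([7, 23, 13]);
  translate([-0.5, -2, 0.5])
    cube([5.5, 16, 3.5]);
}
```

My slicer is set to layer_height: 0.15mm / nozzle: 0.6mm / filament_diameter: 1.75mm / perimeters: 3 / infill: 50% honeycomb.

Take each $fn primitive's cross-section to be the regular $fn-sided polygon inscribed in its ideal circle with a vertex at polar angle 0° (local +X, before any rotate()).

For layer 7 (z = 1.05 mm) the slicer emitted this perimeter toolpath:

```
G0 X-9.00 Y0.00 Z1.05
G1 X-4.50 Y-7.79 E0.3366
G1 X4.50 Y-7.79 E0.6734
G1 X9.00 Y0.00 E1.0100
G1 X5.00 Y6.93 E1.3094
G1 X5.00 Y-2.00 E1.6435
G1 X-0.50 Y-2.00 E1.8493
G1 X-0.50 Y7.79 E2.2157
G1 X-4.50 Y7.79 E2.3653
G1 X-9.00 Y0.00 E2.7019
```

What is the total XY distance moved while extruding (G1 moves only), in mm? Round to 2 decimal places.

Sum the Euclidean lengths of each G1 segment: total = 72.21 mm.

72.21 mm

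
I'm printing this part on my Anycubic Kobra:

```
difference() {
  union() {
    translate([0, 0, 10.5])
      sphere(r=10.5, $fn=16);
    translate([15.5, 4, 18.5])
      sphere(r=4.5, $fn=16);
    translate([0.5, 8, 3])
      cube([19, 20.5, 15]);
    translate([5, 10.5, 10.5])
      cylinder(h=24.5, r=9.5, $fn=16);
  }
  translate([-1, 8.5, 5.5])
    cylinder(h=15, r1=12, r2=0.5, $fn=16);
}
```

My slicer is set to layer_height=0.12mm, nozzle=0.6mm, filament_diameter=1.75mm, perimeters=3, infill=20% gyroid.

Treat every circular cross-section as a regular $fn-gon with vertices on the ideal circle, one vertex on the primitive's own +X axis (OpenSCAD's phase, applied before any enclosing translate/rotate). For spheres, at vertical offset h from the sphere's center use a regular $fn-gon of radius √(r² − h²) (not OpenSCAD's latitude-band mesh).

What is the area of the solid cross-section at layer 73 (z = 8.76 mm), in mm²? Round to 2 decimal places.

519.59 mm²

At z = 8.76 mm: the r=10.5 sphere slices to a regular 16-gon of circumradius 10.355 (√(r²−h²) with h=1.74 from center) (area = (16/2)·10.355²·sin(360°/16) = 328.26 mm²); the sphere at (15.5, 4) does not reach this height (|z−center|=9.740 > r=4.5); the 19×20.5 cube at (0.5, 8) contributes its full rectangle (area 389.50 mm²); the cylinder at (5, 10.5) does not reach this height (z outside [10.5, 35]); Merging all regions: the regions partially overlap — summed areas 717.76 mm² minus the doubly-counted overlap 8.45 mm² gives 709.30 mm² — area = 709.30 mm²; the cone at (-1, 8.5) contributes a regular 16-gon of circumradius 9.501 (interpolated between r1=12 and r2=0.5 at t=0.217) (area = (16/2)·9.501²·sin(360°/16) = 276.34 mm²); Taking the first minus the rest: starting from that combined region (709.30 mm²), the cone at (-1, 8.5) partially overlaps it — only the 189.71 mm² overlap (of its 276.34 mm²) is removed, clipping the outline — area = 519.59 mm². Overall, the cross-section has 2 separate islands. Net area = 519.59 mm².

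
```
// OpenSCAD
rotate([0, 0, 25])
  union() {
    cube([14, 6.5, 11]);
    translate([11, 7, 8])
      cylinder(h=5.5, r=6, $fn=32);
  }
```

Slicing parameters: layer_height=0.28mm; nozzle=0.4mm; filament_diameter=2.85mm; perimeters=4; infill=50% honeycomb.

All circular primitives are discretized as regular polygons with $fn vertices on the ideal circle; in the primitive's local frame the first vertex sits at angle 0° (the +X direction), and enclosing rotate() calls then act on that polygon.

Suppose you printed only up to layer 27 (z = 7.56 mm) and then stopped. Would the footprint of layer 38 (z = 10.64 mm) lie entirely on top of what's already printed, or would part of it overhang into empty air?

part overhangs

Compare the two slices. At z = 7.56: the 14×6.5 cube contributes its full rectangle (area 91.00 mm²); the cylinder at (11, 7) does not reach this height (z outside [8, 13.5]); Taking the union: only the 14×6.5 cube is present, so the union is just that shape — area = 91.00 mm²; (whole slice rotated 25° about Z — lengths, areas and connectivity unchanged). At z = 10.64: the cube is present — its section is the full 14×6.5 rectangle (area 91.00 mm²); the r=6 cylinder at (11, 7) gives a regular 32-gon of circumradius 6 (constant along its height) (area = (32/2)·6.000²·sin(360°/32) = 112.37 mm²); Combining (union): the regions partially overlap — summed areas 203.37 mm² minus the doubly-counted overlap 40.76 mm² gives 162.61 mm² — area = 162.61 mm²; (whole slice rotated 25° about Z — lengths, areas and connectivity unchanged). Checking containment: at z = 10.64 the cross-section extends beyond the z = 7.56 cross-section by about 71.61 mm².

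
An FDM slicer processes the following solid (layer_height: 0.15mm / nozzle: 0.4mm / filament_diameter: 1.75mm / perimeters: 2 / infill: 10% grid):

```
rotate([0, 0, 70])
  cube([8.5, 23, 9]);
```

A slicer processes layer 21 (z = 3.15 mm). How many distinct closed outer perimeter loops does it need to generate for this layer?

1

At z = 3.15 mm: the 8.5×23 cube contributes its full rectangle; (rotated 70° about Z; rotation is an isometry so areas/perimeters/island counts are preserved). The result has 1 disconnected region.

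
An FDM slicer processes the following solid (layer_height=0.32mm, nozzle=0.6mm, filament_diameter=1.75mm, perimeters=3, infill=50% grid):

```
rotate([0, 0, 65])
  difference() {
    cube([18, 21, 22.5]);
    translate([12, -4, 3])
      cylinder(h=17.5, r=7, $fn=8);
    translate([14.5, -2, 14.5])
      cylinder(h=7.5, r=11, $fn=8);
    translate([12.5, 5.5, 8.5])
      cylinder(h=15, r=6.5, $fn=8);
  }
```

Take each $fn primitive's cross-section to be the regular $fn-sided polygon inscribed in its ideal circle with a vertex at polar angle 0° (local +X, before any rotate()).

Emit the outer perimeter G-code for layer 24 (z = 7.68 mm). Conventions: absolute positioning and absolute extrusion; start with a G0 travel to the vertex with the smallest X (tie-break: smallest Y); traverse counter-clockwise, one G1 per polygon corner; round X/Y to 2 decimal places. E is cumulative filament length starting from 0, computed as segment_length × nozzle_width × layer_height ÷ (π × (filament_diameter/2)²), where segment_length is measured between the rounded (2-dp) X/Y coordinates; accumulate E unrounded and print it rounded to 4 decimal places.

G0 X-19.03 Y8.87 Z7.68
G1 X0.00 Y0.00 E1.6760
G1 X2.81 Y6.03 E2.2070
G1 X2.12 Y6.79 E2.2889
G1 X2.35 Y12.14 E2.7164
G1 X6.30 Y15.76 E3.1441
G1 X7.33 Y15.72 E3.2264
G1 X7.61 Y16.31 E3.2785
G1 X-11.43 Y25.19 E4.9555
G1 X-19.03 Y8.87 E6.3926

At z = 7.68 mm: the cube is present — its section is the full 18×21 rectangle; the cylinder at (12, -4): section is a regular 8-gon, circumradius r=7; the cylinder at (14.5, -2) is not intersected at this z (z outside [14.5, 22]); the cylinder at (12.5, 5.5) is absent (z outside [8.5, 23.5]); Taking the first minus the rest: starting from the 18×21 cube, the r=7 cylinder at (12, -4) partially overlaps it — only the 19.92 mm² overlap (of its 138.59 mm²) is removed, clipping the outline — 1 connected region; (whole slice rotated 65° about Z — lengths, areas and connectivity unchanged). The outline is a single polygon with 9 vertices. Extrusion per mm of travel: 0.6 × 0.32 / (π × 0.875²) = 0.079824. Accumulating E over each segment gives final E = 6.3926.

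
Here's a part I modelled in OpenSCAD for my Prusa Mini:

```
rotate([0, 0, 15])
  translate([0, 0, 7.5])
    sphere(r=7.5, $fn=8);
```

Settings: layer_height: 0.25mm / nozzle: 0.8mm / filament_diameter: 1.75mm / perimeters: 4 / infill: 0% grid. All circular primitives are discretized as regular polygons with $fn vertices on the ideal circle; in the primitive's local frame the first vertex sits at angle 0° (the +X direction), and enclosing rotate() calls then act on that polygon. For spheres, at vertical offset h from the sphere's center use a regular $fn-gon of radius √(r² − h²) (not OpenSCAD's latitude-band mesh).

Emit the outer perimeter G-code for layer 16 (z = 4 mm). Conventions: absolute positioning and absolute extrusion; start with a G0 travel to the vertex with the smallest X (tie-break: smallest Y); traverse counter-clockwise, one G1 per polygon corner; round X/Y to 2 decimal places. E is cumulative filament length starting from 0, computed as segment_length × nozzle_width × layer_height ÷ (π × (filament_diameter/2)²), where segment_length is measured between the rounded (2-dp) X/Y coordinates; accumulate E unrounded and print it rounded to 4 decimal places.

At z = 4 mm: the r=7.5 sphere contributes a regular 8-gon of circumradius √(7.5²−3.5²) = 6.633; (whole slice rotated 15° about Z — lengths, areas and connectivity unchanged). The outline is a single polygon with 8 vertices. Extrusion per mm of travel: 0.8 × 0.25 / (π × 0.875²) = 0.083150. Accumulating E over each segment gives final E = 3.3775.

G0 X-6.41 Y-1.72 Z4.00
G1 X-3.32 Y-5.74 E0.4216
G1 X1.72 Y-6.41 E0.8444
G1 X5.74 Y-3.32 E1.2660
G1 X6.41 Y1.72 E1.6887
G1 X3.32 Y5.74 E2.1103
G1 X-1.72 Y6.41 E2.5331
G1 X-5.74 Y3.32 E2.9547
G1 X-6.41 Y-1.72 E3.3775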